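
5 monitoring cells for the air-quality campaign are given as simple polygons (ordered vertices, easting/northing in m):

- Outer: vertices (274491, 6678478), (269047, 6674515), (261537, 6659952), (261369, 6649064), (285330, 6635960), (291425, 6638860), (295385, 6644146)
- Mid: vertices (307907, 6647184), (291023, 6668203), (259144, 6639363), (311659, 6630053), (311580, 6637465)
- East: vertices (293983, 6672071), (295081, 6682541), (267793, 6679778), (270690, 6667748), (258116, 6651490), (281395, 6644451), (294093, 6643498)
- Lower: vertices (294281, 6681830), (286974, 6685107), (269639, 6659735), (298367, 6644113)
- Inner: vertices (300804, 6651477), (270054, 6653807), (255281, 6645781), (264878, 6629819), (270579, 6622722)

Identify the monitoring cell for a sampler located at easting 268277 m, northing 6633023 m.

Cast a ray rightward from (268277, 6633023). For each polygon, the edges (by vertex number in listed order) whose endpoints lie on opposite sides of northing = 6633023, where each meets that height, and whether that is right or left of the point:
Outer: no edge straddles that height → 0 crossings.
Mid: 3–4 at easting≈294906.1 (right), 4–5 at easting≈311627.3 (right) → 2 crossings.
East: no edge straddles that height → 0 crossings.
Lower: no edge straddles that height → 0 crossings.
Inner: 3–4 at easting≈262951.6 (left), 5–1 at easting≈281406.6 (right) → 1 crossing.
Only Inner has an odd count, so the point is inside Inner.

Inner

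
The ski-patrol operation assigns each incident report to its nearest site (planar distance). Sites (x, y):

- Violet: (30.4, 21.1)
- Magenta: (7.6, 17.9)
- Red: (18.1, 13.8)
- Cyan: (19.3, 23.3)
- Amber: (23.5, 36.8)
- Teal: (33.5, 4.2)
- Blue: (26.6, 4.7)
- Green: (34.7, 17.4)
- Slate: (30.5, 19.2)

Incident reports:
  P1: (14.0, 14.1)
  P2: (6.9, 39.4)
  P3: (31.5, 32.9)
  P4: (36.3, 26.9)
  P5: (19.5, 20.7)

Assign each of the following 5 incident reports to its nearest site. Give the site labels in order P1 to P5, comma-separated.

Red, Amber, Amber, Violet, Cyan

P1 → Red (d²=16.90)
P2 → Amber (d²=282.32)
P3 → Amber (d²=79.21)
P4 → Violet (d²=68.45)
P5 → Cyan (d²=6.80)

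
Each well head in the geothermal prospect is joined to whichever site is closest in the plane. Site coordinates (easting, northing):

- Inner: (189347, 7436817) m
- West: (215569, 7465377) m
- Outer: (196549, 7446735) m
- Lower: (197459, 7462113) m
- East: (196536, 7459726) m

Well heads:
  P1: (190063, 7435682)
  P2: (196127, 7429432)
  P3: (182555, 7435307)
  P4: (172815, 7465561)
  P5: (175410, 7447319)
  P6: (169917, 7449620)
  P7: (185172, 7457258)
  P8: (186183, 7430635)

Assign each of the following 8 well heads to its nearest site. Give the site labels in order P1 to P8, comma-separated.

P1 → Inner (d²=1800881.00)
P2 → Inner (d²=100506625.00)
P3 → Inner (d²=48411364.00)
P4 → East (d²=596733066.00)
P5 → Inner (d²=304531973.00)
P6 → Inner (d²=541441709.00)
P7 → East (d²=135231520.00)
P8 → Inner (d²=48228020.00)

Inner, Inner, Inner, East, Inner, Inner, East, Inner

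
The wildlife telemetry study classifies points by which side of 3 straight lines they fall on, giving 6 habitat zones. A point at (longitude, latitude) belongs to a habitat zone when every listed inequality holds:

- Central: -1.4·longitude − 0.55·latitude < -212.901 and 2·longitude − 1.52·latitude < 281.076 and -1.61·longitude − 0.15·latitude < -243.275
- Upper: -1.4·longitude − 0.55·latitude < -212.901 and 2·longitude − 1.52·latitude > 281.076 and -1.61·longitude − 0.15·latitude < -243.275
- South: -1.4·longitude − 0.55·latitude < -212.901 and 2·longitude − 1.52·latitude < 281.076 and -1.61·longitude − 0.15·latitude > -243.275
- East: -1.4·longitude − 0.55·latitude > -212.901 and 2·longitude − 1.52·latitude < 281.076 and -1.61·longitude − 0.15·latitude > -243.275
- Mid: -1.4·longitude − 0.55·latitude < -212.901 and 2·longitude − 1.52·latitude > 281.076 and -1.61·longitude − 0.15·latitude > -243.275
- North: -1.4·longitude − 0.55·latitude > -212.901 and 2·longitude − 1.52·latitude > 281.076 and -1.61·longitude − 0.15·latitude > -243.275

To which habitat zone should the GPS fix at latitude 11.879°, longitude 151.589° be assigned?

-1.4·151.589 − 0.55·11.879 = -218.758, which is < -212.901
2·151.589 − 1.52·11.879 = 285.122, which is > 281.076
-1.61·151.589 − 0.15·11.879 = -245.840, which is < -243.275
This sign pattern matches Upper.

Upper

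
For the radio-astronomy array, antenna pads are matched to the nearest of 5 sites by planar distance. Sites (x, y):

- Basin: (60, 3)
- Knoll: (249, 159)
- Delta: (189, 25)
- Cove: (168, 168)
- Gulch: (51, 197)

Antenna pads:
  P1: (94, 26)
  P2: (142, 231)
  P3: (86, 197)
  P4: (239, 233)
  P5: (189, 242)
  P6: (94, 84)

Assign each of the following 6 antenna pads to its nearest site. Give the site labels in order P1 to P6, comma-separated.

P1 → Basin (d²=1685.00)
P2 → Cove (d²=4645.00)
P3 → Gulch (d²=1225.00)
P4 → Knoll (d²=5576.00)
P5 → Cove (d²=5917.00)
P6 → Basin (d²=7717.00)

Basin, Cove, Gulch, Knoll, Cove, Basin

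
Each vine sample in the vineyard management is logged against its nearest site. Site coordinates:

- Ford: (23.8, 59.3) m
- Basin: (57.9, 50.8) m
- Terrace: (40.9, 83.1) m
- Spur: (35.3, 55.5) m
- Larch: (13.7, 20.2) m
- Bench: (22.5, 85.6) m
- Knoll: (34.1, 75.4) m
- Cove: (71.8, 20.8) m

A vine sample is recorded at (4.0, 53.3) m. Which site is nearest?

Squared distances to each site:
Ford: 428.040; Basin: 2911.460; Terrace: 2249.650; Spur: 984.530; Larch: 1189.700; Bench: 1385.540; Knoll: 1394.420; Cove: 5653.090.
Minimum at Ford.

Ford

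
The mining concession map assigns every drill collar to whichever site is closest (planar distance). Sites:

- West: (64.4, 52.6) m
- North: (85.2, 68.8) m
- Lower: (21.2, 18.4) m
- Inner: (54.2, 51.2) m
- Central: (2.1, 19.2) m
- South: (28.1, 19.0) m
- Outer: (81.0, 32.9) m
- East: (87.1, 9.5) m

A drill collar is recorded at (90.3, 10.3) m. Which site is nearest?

Squared distances to each site:
West: 2460.100; North: 3448.260; Lower: 4840.420; Inner: 2976.020; Central: 7858.450; South: 3944.530; Outer: 597.250; East: 10.880.
Minimum at East.

East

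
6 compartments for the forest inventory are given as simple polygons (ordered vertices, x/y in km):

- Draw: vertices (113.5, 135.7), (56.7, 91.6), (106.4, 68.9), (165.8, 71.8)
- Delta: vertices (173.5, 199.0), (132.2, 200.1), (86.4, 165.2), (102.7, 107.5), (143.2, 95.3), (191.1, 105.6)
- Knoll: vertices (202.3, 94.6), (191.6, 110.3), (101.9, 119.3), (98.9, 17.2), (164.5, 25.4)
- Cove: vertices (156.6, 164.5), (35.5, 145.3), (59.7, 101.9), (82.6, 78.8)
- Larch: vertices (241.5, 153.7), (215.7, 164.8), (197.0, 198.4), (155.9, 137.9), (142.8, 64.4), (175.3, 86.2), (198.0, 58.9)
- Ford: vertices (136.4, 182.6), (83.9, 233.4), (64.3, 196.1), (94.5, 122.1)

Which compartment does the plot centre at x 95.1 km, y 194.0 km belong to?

Cast a ray rightward from (95.1, 194.0). For each polygon, the edges (by vertex number in listed order) whose endpoints lie on opposite sides of y = 194.0, where each meets that height, and whether that is right or left of the point:
Draw: no edge straddles that height → 0 crossings.
Delta: 2–3 at x≈124.19 (right), 6–1 at x≈174.44 (right) → 2 crossings.
Knoll: no edge straddles that height → 0 crossings.
Cove: no edge straddles that height → 0 crossings.
Larch: 2–3 at x≈199.45 (right), 3–4 at x≈194.01 (right) → 2 crossings.
Ford: 1–2 at x≈124.62 (right), 3–4 at x≈65.16 (left) → 1 crossing.
Only Ford has an odd count, so the point is inside Ford.

Ford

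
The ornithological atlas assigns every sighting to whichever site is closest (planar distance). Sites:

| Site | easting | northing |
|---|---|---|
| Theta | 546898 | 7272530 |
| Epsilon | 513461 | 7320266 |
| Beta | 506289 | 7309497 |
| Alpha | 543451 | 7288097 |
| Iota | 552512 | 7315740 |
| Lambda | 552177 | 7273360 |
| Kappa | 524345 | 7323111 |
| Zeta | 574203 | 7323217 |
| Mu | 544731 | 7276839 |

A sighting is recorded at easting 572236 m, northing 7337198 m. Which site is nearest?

Zeta

Squared distances to each site:
Theta: 4823964468.000; Epsilon: 3741193249.000; Beta: 5116352210.000; Alpha: 3239484426.000; Iota: 849481940.000; Lambda: 4477653725.000; Kappa: 2491991450.000; Zeta: 199337450.000; Mu: 4399733906.000.
Minimum at Zeta.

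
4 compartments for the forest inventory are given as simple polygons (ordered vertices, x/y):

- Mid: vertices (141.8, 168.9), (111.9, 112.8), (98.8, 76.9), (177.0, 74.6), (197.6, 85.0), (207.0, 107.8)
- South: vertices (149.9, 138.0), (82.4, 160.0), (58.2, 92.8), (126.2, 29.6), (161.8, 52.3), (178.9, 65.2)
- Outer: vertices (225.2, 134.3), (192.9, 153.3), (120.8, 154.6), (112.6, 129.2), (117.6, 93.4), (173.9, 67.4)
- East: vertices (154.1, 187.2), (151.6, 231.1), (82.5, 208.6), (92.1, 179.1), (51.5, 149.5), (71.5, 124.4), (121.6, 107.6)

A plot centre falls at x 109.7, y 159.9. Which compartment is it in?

Cast a ray rightward from (109.7, 159.9). For each polygon, the edges (by vertex number in listed order) whose endpoints lie on opposite sides of y = 159.9, where each meets that height, and whether that is right or left of the point:
Mid: 1–2 at x≈137.00 (right), 6–1 at x≈151.40 (right) → 2 crossings.
South: 1–2 at x≈82.71 (left), 2–3 at x≈82.36 (left) → 0 crossings.
Outer: no edge straddles that height → 0 crossings.
East: 4–5 at x≈65.76 (left), 7–1 at x≈142.95 (right) → 1 crossing.
Only East has an odd count, so the point is inside East.

East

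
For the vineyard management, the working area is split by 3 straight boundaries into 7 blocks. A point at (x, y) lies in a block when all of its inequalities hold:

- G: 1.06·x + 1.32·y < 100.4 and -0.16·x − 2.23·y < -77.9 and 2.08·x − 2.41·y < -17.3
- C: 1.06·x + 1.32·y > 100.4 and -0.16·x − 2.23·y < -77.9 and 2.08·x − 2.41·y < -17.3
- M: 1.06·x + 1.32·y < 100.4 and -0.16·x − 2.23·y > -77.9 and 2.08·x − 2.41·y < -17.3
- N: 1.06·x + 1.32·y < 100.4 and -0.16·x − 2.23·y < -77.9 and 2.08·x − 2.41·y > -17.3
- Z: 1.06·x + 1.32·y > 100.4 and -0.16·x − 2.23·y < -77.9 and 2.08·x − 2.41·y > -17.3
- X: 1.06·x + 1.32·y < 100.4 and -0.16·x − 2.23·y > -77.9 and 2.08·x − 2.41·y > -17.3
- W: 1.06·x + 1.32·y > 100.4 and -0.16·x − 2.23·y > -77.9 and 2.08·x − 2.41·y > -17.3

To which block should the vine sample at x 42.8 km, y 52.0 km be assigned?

1.06·42.8 + 1.32·52.0 = 114.008, which is > 100.4
-0.16·42.8 − 2.23·52.0 = -122.808, which is < -77.9
2.08·42.8 − 2.41·52.0 = -36.296, which is < -17.3
This sign pattern matches C.

C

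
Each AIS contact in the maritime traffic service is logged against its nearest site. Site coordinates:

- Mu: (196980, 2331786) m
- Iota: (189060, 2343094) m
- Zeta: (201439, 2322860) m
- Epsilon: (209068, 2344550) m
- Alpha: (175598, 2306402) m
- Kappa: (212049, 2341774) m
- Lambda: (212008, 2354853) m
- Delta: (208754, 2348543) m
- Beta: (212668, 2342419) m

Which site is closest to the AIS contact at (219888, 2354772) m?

Squared distances to each site:
Mu: 1053132660.000; Iota: 1086741268.000; Zeta: 1358741345.000; Epsilon: 221561684.000; Alpha: 4301261000.000; Kappa: 230397925.000; Lambda: 62100961.000; Delta: 162766397.000; Beta: 204725009.000.
Minimum at Lambda.

Lambda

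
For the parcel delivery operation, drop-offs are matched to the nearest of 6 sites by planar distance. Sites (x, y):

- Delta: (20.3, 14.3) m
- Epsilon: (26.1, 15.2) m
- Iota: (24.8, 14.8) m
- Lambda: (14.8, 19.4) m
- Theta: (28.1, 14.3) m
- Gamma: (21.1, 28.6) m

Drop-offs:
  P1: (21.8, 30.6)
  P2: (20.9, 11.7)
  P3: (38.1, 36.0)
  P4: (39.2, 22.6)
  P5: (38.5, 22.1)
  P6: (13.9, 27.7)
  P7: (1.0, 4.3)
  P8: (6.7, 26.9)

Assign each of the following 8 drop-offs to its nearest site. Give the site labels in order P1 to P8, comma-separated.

P1 → Gamma (d²=4.49)
P2 → Delta (d²=7.12)
P3 → Gamma (d²=343.76)
P4 → Theta (d²=192.10)
P5 → Theta (d²=169.00)
P6 → Gamma (d²=52.65)
P7 → Lambda (d²=418.45)
P8 → Lambda (d²=121.86)

Gamma, Delta, Gamma, Theta, Theta, Gamma, Lambda, Lambda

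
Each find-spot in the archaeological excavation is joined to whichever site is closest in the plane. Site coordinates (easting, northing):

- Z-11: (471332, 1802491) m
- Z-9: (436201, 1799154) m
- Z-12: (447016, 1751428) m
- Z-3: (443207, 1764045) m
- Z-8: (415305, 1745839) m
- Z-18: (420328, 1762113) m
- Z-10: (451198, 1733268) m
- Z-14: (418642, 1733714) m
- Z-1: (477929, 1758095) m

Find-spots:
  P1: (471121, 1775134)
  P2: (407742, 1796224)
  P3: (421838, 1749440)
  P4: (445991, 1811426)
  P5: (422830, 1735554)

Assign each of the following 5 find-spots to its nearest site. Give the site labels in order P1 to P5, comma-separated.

Z-1, Z-9, Z-8, Z-9, Z-14

P1 → Z-1 (d²=336676385.00)
P2 → Z-9 (d²=818499581.00)
P3 → Z-8 (d²=55647290.00)
P4 → Z-9 (d²=246446084.00)
P5 → Z-14 (d²=20924944.00)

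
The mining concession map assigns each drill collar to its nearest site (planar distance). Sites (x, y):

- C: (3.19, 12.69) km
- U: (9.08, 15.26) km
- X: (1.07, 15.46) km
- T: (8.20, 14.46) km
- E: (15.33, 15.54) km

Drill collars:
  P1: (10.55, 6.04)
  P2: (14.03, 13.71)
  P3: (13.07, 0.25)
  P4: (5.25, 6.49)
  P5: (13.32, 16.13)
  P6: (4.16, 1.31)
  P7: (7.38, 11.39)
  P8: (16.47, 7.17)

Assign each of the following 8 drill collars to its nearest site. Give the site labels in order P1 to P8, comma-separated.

T, E, T, C, E, C, T, E

P1 → T (d²=76.42)
P2 → E (d²=5.04)
P3 → T (d²=225.64)
P4 → C (d²=42.68)
P5 → E (d²=4.39)
P6 → C (d²=130.45)
P7 → T (d²=10.10)
P8 → E (d²=71.36)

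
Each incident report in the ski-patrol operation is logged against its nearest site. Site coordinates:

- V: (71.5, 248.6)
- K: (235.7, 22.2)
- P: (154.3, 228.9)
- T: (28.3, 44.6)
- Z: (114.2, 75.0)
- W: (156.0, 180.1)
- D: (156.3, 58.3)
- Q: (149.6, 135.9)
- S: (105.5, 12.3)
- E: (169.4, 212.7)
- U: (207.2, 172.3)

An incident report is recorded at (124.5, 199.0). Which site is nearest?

Squared distances to each site:
V: 5269.160; K: 43623.680; P: 1782.050; T: 33093.800; Z: 15482.090; W: 1349.460; D: 20807.730; Q: 4611.620; S: 35217.890; E: 2203.700; U: 7552.180.
Minimum at W.

W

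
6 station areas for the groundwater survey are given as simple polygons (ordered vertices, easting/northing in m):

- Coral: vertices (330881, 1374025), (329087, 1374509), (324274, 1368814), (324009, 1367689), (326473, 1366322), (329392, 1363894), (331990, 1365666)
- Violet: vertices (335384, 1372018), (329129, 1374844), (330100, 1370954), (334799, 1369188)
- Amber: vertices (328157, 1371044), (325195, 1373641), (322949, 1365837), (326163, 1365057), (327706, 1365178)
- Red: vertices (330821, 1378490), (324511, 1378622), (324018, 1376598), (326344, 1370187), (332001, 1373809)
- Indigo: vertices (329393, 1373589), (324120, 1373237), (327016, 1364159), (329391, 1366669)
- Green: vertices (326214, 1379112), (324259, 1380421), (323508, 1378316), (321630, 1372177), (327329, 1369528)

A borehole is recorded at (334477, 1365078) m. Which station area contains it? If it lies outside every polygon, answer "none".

Cast a ray rightward from (334477, 1365078). For each polygon, the edges (by vertex number in listed order) whose endpoints lie on opposite sides of northing = 1365078, where each meets that height, and whether that is right or left of the point:
Coral: 5–6 at easting≈327968.6 (left), 6–7 at easting≈331127.9 (left) → 0 crossings.
Violet: no edge straddles that height → 0 crossings.
Amber: 3–4 at easting≈326076.5 (left), 4–5 at easting≈326430.8 (left) → 0 crossings.
Red: no edge straddles that height → 0 crossings.
Indigo: 2–3 at easting≈326722.8 (left), 3–4 at easting≈327885.6 (left) → 0 crossings.
Green: no edge straddles that height → 0 crossings.
All counts are even, so the point lies outside every listed polygon.

none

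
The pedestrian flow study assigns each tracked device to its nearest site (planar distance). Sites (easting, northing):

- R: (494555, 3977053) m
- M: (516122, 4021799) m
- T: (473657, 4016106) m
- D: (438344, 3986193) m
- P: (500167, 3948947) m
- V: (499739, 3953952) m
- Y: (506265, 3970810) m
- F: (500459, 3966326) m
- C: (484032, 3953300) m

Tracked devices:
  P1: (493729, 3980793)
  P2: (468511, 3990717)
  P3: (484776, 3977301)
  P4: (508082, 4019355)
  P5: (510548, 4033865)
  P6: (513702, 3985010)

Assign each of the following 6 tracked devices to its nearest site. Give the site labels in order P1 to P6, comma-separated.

R, T, R, M, M, Y

P1 → R (d²=14669876.00)
P2 → T (d²=671082637.00)
P3 → R (d²=95690345.00)
P4 → M (d²=70614736.00)
P5 → M (d²=176657832.00)
P6 → Y (d²=256948969.00)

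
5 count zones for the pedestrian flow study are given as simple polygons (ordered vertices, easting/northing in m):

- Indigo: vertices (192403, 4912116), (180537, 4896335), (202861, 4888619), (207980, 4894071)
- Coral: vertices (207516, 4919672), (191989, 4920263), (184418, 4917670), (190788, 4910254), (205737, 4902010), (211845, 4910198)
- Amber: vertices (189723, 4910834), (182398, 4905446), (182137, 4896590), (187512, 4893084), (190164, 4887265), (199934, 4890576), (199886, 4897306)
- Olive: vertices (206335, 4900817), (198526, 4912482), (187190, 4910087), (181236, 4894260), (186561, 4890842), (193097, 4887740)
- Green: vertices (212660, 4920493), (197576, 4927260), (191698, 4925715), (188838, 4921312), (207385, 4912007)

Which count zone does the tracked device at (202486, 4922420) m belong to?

Cast a ray rightward from (202486, 4922420). For each polygon, the edges (by vertex number in listed order) whose endpoints lie on opposite sides of northing = 4922420, where each meets that height, and whether that is right or left of the point:
Indigo: no edge straddles that height → 0 crossings.
Coral: no edge straddles that height → 0 crossings.
Amber: no edge straddles that height → 0 crossings.
Olive: no edge straddles that height → 0 crossings.
Green: 1–2 at easting≈208364.6 (right), 3–4 at easting≈189557.7 (left) → 1 crossing.
Only Green has an odd count, so the point is inside Green.

Green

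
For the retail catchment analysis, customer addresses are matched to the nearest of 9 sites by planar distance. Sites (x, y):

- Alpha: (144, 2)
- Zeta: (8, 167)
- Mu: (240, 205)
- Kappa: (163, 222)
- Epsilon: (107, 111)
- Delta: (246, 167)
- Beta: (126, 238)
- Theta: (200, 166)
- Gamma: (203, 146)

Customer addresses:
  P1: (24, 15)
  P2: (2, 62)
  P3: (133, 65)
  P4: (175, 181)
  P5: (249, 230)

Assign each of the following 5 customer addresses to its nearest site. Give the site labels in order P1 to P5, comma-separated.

Alpha, Zeta, Epsilon, Theta, Mu

P1 → Alpha (d²=14569.00)
P2 → Zeta (d²=11061.00)
P3 → Epsilon (d²=2792.00)
P4 → Theta (d²=850.00)
P5 → Mu (d²=706.00)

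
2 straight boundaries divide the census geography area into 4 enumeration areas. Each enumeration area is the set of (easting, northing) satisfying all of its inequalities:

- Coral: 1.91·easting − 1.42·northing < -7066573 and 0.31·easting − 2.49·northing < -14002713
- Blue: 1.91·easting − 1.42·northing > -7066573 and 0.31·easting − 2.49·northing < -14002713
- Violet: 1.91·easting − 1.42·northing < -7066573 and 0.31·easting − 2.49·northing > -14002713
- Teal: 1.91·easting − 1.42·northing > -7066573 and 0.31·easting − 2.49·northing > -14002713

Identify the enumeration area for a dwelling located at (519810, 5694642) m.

Coral

1.91·519810 − 1.42·5694642 = -7093554.540, which is < -7066573
0.31·519810 − 2.49·5694642 = -14018517.480, which is < -14002713
This sign pattern matches Coral.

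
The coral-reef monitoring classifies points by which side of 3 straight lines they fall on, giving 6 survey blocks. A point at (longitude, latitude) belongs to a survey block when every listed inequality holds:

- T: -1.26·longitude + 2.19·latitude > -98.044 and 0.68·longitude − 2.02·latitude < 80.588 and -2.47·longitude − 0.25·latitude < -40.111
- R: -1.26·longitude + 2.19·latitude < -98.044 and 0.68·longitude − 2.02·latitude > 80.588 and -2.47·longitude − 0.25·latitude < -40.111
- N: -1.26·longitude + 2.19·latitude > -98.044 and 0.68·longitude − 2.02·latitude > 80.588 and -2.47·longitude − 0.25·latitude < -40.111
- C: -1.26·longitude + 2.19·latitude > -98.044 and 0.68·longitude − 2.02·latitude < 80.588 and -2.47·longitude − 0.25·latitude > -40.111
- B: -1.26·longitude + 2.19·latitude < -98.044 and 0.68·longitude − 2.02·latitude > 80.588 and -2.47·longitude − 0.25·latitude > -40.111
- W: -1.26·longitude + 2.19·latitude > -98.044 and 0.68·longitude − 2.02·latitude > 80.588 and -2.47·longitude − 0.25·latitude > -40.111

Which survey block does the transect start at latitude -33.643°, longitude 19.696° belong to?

R

-1.26·19.696 + 2.19·-33.643 = -98.495, which is < -98.044
0.68·19.696 − 2.02·-33.643 = 81.352, which is > 80.588
-2.47·19.696 − 0.25·-33.643 = -40.238, which is < -40.111
This sign pattern matches R.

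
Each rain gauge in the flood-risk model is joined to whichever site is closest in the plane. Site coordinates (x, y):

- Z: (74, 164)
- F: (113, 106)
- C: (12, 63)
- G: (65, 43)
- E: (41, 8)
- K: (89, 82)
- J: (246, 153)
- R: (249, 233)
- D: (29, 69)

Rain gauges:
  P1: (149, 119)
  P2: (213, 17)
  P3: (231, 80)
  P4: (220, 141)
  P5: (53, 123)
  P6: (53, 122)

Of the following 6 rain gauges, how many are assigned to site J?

P1 → F
P2 → F
P3 → J
P4 → J
P5 → Z
P6 → Z
2 of the 6 go to J.

2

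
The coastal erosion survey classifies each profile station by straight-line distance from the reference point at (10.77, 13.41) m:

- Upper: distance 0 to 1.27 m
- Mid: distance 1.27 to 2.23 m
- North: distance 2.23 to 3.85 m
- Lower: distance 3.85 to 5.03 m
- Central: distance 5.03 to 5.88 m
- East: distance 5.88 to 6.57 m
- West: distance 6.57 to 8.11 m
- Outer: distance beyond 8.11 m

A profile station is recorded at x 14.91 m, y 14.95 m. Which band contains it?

Lower

Distance = √((14.91−10.77)² + (14.95−13.41)²) = √(17.140 + 2.372) = 4.417 m.
3.85 ≤ 4.417 < 5.03 → Lower.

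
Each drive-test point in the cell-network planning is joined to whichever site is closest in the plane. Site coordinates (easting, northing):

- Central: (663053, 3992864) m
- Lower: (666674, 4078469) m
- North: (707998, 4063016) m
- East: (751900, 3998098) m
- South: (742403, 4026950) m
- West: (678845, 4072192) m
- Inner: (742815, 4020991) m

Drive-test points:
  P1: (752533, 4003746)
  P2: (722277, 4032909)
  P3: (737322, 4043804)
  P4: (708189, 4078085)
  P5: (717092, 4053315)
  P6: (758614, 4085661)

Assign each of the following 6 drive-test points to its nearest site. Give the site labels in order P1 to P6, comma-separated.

P1 → East (d²=32300593.00)
P2 → South (d²=440565557.00)
P3 → South (d²=309873877.00)
P4 → North (d²=227111242.00)
P5 → North (d²=176810237.00)
P6 → North (d²=3074775481.00)

East, South, South, North, North, North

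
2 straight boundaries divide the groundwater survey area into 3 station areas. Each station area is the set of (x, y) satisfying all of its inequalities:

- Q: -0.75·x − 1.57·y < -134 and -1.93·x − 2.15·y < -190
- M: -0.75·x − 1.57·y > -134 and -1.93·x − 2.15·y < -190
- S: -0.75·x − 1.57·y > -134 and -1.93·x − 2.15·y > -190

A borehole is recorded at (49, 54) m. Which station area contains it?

M

-0.75·49 − 1.57·54 = -121.530, which is > -134
-1.93·49 − 2.15·54 = -210.670, which is < -190
This sign pattern matches M.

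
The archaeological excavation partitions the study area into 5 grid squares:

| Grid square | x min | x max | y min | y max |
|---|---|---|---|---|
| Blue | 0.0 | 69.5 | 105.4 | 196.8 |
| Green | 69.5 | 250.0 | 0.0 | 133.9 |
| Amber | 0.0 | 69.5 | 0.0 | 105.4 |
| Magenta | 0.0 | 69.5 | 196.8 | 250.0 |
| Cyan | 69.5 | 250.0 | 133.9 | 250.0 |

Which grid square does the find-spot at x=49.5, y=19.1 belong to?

Amber

The point has x = 49.5 and y = 19.1.
Only Amber satisfies 0.0 ≤ x ≤ 69.5 and 0.0 ≤ y ≤ 105.4.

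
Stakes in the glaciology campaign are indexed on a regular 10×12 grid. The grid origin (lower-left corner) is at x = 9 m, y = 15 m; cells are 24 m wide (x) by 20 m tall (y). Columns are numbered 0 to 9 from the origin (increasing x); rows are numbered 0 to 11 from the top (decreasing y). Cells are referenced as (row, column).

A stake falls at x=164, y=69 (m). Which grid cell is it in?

(9, 6)

Column index: ⌊(164 − 9) / 24⌋ = ⌊6.458⌋ = 6
Row offset from origin: ⌊(69 − 15) / 20⌋ = ⌊2.700⌋ = 2 → row 9 (counted from top)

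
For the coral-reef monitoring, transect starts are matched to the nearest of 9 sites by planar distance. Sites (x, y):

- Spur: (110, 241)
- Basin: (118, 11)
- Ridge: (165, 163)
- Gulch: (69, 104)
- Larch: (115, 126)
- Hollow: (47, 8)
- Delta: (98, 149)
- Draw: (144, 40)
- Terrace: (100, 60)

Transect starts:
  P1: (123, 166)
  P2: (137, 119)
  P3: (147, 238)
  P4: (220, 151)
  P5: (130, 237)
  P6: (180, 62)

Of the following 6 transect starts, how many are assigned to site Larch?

1

P1 → Delta
P2 → Larch
P3 → Spur
P4 → Ridge
P5 → Spur
P6 → Draw
1 of the 6 goes to Larch.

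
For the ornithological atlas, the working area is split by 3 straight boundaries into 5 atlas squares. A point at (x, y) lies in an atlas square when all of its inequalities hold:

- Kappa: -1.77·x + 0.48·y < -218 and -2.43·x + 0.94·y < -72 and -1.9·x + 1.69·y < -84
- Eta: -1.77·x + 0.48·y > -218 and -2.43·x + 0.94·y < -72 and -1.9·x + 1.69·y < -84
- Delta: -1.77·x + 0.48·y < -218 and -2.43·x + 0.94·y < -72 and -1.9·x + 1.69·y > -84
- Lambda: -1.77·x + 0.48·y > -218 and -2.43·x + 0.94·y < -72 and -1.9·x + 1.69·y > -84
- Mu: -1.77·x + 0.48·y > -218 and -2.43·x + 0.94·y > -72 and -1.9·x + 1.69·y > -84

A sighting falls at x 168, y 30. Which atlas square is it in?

-1.77·168 + 0.48·30 = -282.960, which is < -218
-2.43·168 + 0.94·30 = -380.040, which is < -72
-1.9·168 + 1.69·30 = -268.500, which is < -84
This sign pattern matches Kappa.

Kappa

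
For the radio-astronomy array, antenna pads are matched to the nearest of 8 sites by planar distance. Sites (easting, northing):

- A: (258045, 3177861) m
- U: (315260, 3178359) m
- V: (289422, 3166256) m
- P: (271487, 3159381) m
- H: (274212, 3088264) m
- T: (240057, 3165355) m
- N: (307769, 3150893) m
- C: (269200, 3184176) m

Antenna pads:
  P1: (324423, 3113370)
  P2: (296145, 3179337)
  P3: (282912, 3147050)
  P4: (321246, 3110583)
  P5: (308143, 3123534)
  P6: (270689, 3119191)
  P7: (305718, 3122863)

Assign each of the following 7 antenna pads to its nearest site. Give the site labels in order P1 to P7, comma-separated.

P1 → N (d²=1685331245.00)
P2 → V (d²=216311290.00)
P3 → P (d²=282584186.00)
P4 → N (d²=1806525629.00)
P5 → N (d²=748654757.00)
P6 → H (d²=968890858.00)
P7 → N (d²=789887501.00)

N, V, P, N, N, H, N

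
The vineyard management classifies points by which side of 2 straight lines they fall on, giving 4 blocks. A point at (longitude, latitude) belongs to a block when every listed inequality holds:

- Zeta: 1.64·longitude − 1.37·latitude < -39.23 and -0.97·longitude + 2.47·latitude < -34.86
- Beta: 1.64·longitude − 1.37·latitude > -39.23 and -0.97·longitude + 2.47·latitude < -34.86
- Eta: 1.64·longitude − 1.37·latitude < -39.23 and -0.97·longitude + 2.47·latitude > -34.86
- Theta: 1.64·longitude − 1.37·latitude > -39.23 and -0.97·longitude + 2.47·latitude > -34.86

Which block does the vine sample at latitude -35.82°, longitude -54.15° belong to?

Zeta

1.64·-54.15 − 1.37·-35.82 = -39.733, which is < -39.23
-0.97·-54.15 + 2.47·-35.82 = -35.950, which is < -34.86
This sign pattern matches Zeta.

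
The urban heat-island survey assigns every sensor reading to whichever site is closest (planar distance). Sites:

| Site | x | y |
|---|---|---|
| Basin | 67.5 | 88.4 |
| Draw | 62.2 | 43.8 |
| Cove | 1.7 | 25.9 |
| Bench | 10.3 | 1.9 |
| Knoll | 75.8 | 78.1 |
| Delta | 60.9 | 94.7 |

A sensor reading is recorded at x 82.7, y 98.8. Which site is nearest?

Squared distances to each site:
Basin: 339.200; Draw: 3445.250; Cove: 11875.410; Bench: 14631.370; Knoll: 476.100; Delta: 492.050.
Minimum at Basin.

Basin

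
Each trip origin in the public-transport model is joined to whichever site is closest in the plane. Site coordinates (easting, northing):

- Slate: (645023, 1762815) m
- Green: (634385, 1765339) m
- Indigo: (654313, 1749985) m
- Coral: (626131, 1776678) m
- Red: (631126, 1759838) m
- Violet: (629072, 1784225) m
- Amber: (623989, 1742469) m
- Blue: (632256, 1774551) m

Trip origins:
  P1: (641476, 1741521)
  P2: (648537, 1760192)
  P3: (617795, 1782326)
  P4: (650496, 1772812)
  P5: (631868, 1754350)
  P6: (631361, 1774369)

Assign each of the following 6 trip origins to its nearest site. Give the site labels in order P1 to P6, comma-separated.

P1 → Indigo (d²=236427865.00)
P2 → Slate (d²=19228325.00)
P3 → Coral (d²=101388800.00)
P4 → Slate (d²=129893738.00)
P5 → Red (d²=30668708.00)
P6 → Blue (d²=834149.00)

Indigo, Slate, Coral, Slate, Red, Blue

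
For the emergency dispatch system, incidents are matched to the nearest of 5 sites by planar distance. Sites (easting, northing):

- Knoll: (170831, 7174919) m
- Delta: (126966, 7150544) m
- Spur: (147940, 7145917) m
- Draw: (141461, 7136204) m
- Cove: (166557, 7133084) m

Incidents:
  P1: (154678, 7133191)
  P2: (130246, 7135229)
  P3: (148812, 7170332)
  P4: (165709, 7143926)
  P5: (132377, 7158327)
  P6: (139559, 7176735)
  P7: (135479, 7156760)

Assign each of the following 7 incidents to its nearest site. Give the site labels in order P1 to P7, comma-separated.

Cove, Draw, Knoll, Cove, Delta, Delta, Delta

P1 → Cove (d²=141122090.00)
P2 → Draw (d²=126726850.00)
P3 → Knoll (d²=505876930.00)
P4 → Cove (d²=118268068.00)
P5 → Delta (d²=89854010.00)
P6 → Delta (d²=844552130.00)
P7 → Delta (d²=111109825.00)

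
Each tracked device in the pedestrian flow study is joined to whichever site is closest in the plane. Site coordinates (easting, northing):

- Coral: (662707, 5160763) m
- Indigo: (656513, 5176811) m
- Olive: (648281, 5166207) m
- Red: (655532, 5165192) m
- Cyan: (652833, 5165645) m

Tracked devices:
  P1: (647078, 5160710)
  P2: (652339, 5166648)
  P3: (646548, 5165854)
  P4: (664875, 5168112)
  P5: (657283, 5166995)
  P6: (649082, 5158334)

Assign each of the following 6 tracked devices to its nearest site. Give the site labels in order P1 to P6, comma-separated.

Olive, Cyan, Olive, Coral, Red, Olive

P1 → Olive (d²=31664218.00)
P2 → Cyan (d²=1250045.00)
P3 → Olive (d²=3127898.00)
P4 → Coral (d²=58708025.00)
P5 → Red (d²=6316810.00)
P6 → Olive (d²=62625730.00)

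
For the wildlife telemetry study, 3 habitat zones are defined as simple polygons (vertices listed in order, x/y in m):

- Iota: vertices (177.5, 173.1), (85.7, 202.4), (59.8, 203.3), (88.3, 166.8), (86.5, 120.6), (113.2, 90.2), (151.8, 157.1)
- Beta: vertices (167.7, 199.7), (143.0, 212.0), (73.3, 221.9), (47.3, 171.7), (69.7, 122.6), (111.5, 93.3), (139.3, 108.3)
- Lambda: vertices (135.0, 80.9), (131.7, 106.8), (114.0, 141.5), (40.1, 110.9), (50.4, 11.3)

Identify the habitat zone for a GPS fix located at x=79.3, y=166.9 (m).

Cast a ray rightward from (79.3, 166.9). For each polygon, the edges (by vertex number in listed order) whose endpoints lie on opposite sides of y = 166.9, where each meets that height, and whether that is right or left of the point:
Iota: 3–4 at x≈88.22 (right), 7–1 at x≈167.54 (right) → 2 crossings.
Beta: 4–5 at x≈49.49 (left), 7–1 at x≈157.51 (right) → 1 crossing.
Lambda: no edge straddles that height → 0 crossings.
Only Beta has an odd count, so the point is inside Beta.

Beta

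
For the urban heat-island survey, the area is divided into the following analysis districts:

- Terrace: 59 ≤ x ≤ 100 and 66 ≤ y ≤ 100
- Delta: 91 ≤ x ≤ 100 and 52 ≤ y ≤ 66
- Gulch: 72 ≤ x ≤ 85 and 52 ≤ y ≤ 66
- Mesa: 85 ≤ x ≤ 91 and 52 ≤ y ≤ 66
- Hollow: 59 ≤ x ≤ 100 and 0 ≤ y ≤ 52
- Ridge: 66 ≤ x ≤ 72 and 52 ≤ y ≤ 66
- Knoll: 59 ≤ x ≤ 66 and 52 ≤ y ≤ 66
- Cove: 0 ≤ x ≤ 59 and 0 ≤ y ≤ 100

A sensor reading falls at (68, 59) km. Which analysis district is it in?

The point has x = 68 and y = 59.
Only Ridge satisfies 66 ≤ x ≤ 72 and 52 ≤ y ≤ 66.

Ridge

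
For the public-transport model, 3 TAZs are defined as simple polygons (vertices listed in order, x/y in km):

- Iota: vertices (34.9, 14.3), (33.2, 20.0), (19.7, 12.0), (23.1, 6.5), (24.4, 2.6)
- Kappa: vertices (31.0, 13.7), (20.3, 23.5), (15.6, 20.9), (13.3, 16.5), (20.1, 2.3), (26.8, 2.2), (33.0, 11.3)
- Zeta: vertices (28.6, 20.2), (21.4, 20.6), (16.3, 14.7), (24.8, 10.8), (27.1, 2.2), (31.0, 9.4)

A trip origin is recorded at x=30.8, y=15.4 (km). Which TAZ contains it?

Iota

Cast a ray rightward from (30.8, 15.4). For each polygon, the edges (by vertex number in listed order) whose endpoints lie on opposite sides of y = 15.4, where each meets that height, and whether that is right or left of the point:
Iota: 1–2 at x≈34.57 (right), 2–3 at x≈25.44 (left) → 1 crossing.
Kappa: 1–2 at x≈29.14 (left), 4–5 at x≈13.83 (left) → 0 crossings.
Zeta: 2–3 at x≈16.91 (left), 6–1 at x≈29.67 (left) → 0 crossings.
Only Iota has an odd count, so the point is inside Iota.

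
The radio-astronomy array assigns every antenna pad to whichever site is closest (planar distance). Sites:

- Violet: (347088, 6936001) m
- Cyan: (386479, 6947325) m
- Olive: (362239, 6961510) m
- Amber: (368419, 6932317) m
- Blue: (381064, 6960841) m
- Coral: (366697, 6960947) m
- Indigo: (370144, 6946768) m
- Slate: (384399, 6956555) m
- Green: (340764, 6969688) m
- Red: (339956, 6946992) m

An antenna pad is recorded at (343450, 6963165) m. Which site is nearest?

Squared distances to each site:
Violet: 751117940.000; Cyan: 2102400441.000; Olive: 355765546.000; Amber: 1575050065.000; Blue: 1420213972.000; Coral: 545342533.000; Indigo: 981431245.000; Slate: 1720512701.000; Green: 49764125.000; Red: 273773965.000.
Minimum at Green.

Green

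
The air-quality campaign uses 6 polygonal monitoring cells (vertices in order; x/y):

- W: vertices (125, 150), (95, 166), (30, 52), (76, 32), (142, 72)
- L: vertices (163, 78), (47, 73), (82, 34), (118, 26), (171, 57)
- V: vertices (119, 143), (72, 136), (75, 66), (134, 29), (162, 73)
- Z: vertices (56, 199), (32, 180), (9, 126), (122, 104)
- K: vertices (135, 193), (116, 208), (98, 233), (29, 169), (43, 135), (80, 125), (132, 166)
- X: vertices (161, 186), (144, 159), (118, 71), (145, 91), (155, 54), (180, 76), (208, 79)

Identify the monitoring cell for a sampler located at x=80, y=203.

K

Cast a ray rightward from (80, 203). For each polygon, the edges (by vertex number in listed order) whose endpoints lie on opposite sides of y = 203, where each meets that height, and whether that is right or left of the point:
W: no edge straddles that height → 0 crossings.
L: no edge straddles that height → 0 crossings.
V: no edge straddles that height → 0 crossings.
Z: no edge straddles that height → 0 crossings.
K: 1–2 at x≈122.3 (right), 3–4 at x≈65.7 (left) → 1 crossing.
X: no edge straddles that height → 0 crossings.
Only K has an odd count, so the point is inside K.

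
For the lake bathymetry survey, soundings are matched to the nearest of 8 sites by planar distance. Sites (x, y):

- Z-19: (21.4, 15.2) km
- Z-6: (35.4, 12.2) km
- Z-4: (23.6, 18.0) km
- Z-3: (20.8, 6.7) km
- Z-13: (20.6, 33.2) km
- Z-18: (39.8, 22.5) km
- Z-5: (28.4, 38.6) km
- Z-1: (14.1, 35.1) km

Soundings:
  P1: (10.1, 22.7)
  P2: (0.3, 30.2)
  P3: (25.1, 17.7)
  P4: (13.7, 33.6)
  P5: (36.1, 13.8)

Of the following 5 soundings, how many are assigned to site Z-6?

1

P1 → Z-1
P2 → Z-1
P3 → Z-4
P4 → Z-1
P5 → Z-6
1 of the 5 goes to Z-6.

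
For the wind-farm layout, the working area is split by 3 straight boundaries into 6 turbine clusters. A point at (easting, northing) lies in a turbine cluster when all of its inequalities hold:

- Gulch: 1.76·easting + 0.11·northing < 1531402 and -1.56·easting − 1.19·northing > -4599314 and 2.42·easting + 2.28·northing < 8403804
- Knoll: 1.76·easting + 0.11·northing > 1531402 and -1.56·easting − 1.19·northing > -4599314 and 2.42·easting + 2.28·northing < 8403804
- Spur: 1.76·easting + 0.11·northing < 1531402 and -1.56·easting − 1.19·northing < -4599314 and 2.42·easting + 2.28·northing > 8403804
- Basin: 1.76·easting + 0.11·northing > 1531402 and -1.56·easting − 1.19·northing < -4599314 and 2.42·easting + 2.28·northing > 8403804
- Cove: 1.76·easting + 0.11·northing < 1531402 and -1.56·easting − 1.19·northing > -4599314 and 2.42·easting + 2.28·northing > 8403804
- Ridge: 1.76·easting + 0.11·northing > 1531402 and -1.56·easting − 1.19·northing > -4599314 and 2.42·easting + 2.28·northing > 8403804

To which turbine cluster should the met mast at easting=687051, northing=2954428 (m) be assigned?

Knoll

1.76·687051 + 0.11·2954428 = 1534196.840, which is > 1531402
-1.56·687051 − 1.19·2954428 = -4587568.880, which is > -4599314
2.42·687051 + 2.28·2954428 = 8398759.260, which is < 8403804
This sign pattern matches Knoll.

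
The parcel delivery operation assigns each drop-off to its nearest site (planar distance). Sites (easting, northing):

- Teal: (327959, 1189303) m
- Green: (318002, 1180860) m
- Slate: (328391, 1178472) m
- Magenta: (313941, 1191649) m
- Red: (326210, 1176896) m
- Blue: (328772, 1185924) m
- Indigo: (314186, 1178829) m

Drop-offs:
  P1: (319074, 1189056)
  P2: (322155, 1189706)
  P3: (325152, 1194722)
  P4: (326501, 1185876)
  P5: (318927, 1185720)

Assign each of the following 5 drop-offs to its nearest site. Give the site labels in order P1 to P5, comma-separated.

Magenta, Teal, Teal, Blue, Green

P1 → Magenta (d²=33071338.00)
P2 → Teal (d²=33848825.00)
P3 → Teal (d²=37244810.00)
P4 → Blue (d²=5159745.00)
P5 → Green (d²=24475225.00)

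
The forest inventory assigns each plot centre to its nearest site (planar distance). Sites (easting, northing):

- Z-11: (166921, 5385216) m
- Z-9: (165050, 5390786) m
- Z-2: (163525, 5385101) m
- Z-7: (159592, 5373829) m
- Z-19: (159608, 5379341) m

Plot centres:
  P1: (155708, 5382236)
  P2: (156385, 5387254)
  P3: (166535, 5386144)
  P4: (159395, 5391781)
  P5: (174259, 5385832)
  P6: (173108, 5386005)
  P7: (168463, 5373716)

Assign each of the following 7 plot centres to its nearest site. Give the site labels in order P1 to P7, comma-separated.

Z-19, Z-2, Z-11, Z-9, Z-11, Z-11, Z-7

P1 → Z-19 (d²=23591025.00)
P2 → Z-2 (d²=55615009.00)
P3 → Z-11 (d²=1010180.00)
P4 → Z-9 (d²=32969050.00)
P5 → Z-11 (d²=54225700.00)
P6 → Z-11 (d²=38901490.00)
P7 → Z-7 (d²=78707410.00)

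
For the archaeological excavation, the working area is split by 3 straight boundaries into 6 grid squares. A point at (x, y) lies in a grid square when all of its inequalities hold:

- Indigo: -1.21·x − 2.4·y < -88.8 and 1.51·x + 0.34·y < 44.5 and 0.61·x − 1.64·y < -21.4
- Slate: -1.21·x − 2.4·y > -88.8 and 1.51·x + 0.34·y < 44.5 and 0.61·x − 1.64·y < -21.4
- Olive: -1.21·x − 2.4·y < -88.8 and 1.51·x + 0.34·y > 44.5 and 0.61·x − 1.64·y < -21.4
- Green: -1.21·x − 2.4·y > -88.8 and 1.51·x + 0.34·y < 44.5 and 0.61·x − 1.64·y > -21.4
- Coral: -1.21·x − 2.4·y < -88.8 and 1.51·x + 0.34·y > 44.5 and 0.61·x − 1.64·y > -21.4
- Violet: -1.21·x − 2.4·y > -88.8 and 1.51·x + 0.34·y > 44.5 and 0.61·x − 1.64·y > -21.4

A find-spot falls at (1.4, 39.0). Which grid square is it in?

-1.21·1.4 − 2.4·39.0 = -95.294, which is < -88.8
1.51·1.4 + 0.34·39.0 = 15.374, which is < 44.5
0.61·1.4 − 1.64·39.0 = -63.106, which is < -21.4
This sign pattern matches Indigo.

Indigo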